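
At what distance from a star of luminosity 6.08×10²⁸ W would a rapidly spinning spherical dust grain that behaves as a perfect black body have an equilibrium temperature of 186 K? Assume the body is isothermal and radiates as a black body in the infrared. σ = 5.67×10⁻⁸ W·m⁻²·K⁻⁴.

d ≈ 4.22×10¹² m

For an isothermal black-emitting sphere, (1−a)S·πr² = σ·4πr²·T⁴ ⇒ S = 4σT⁴/(1−a).
S = 4·5.67×10⁻⁸·(186)⁴/1.00 = 271.5 W/m².
Flux falls as S = L/(4πd²), so d = √(L/(4πS)) = √(6.08×10²⁸/(4π·271.5)).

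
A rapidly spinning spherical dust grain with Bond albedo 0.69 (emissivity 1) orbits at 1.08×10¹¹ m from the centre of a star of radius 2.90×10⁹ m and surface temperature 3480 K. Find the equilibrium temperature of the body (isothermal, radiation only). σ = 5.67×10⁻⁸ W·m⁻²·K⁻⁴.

T ≈ 301 K

The star's surface emits σT_*⁴; at distance d the flux is S = σT_*⁴(R_*/d)².
S = 5.67×10⁻⁸·(3480)⁴·(2.90×10⁹/1.08×10¹¹)² = 5996 W/m².
For an isothermal sphere T⁴ = (1−a)S/(4σ) = 8.195×10⁹ K⁴.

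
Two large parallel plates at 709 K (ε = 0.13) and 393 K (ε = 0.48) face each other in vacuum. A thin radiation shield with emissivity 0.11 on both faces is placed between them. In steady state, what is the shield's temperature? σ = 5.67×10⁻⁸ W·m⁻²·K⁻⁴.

In steady state the net flux on the hot side equals that on the cold side.
σ(T₁⁴−T_s⁴)/D₁ = σ(T_s⁴−T₂⁴)/D₂, with D₁ = 1/ε₁+1/ε_s−1 = 15.78, D₂ = 1/ε_s+1/ε₂−1 = 10.17.
Solve for T_s⁴: T_s⁴ = (D₂·T₁⁴ + D₁·T₂⁴)/(D₁+D₂) = 1.135×10¹¹ K⁴.

T_s ≈ 580 K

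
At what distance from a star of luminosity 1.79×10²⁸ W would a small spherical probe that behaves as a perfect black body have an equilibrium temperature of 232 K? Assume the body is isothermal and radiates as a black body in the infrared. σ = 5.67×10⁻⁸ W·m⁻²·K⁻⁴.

For an isothermal black-emitting sphere, (1−a)S·πr² = σ·4πr²·T⁴ ⇒ S = 4σT⁴/(1−a).
S = 4·5.67×10⁻⁸·(232)⁴/1.00 = 657.0 W/m².
Flux falls as S = L/(4πd²), so d = √(L/(4πS)) = √(1.79×10²⁸/(4π·657.0)).

d ≈ 1.47×10¹² m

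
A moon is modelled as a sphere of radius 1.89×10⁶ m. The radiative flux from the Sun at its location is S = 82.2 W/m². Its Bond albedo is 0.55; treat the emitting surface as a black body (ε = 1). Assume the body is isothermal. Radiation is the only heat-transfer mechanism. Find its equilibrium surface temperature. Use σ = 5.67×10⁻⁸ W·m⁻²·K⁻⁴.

T ≈ 113 K

At equilibrium, absorbed power = emitted power.
Absorbing cross-section = πr² = 1.122×10¹³ m²; emitting surface = 4πr² = 4.489×10¹³ m² (ratio 4).
(1−a)S·A_cross = εσ·A_surf·T⁴  ⇒  T⁴ = (1−a)S/(4σ).
T⁴ = 0.450·82.2/(4·5.67×10⁻⁸) = 1.631×10⁸ K⁴.
T = (1.631×10⁸)^(1/4).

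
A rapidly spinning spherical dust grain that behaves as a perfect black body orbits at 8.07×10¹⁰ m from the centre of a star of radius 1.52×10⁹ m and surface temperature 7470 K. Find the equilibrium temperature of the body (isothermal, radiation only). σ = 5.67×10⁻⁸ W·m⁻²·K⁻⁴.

The star's surface emits σT_*⁴; at distance d the flux is S = σT_*⁴(R_*/d)².
S = 5.67×10⁻⁸·(7470)⁴·(1.52×10⁹/8.07×10¹⁰)² = 62630 W/m².
For an isothermal sphere T⁴ = (1−a)S/(4σ) = 2.762×10¹¹ K⁴.

T ≈ 725 K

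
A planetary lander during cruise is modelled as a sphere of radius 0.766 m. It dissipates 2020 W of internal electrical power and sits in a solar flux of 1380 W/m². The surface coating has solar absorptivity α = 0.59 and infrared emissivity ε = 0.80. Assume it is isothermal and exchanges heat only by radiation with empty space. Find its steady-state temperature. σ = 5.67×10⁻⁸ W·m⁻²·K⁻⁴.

At steady state, absorbed solar power + internal power = radiated power.
Absorbed: α·S·A_cross = 0.59·1380·1.843 = 1501 W (cross-section πr²).
Total input = 1501 + 2020 = 3521 W.
Radiated: εσ·A_surf·T⁴ with A_surf = 4πr² = 7.373 m².
T⁴ = 3521/(0.80·5.67×10⁻⁸·7.373) = 1.053×10¹⁰ K⁴.

T ≈ 320 K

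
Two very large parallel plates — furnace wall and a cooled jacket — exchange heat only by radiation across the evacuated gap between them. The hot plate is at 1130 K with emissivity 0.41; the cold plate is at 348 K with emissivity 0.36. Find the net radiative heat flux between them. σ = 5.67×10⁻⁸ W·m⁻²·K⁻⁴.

q ≈ 21700 W/m²

For two infinite grey parallel plates, q = σ(T₁⁴ − T₂⁴)/(1/ε₁ + 1/ε₂ − 1).
T₁⁴ − T₂⁴ = 1.630×10¹² − 1.467×10¹⁰ = 1.616×10¹² K⁴.
1/ε₁ + 1/ε₂ − 1 = 2.439 + 2.778 − 1 = 4.217.
q = 5.67×10⁻⁸ × 1.616×10¹² / 4.217.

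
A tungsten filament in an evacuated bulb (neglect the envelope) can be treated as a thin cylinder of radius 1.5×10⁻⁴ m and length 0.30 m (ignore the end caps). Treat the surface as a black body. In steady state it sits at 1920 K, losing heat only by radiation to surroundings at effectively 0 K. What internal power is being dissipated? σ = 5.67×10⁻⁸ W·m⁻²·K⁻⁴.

P ≈ 218 W

Steady state: P = εσA T⁴.
A = 2πrL = 2.827×10⁻⁴ m²; T⁴ = (1920)⁴ = 1.359×10¹³ K⁴.
P = 1.0 × 5.67×10⁻⁸ × 2.827×10⁻⁴ × 1.359×10¹³.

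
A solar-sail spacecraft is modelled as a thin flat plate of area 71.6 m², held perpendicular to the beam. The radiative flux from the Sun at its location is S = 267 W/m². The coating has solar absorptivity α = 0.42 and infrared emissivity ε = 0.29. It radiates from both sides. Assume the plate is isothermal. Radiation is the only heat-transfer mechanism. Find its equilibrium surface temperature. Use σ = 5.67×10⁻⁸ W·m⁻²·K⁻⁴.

At equilibrium, absorbed power = emitted power.
Absorbing cross-section = A = 71.60 m²; emitting surface = 2A = 143.2 m² (ratio 2).
αS·A_cross = εσ·A_surf·T⁴  ⇒  T⁴ = αS/(ε·2σ).
T⁴ = 0.420·267/(0.29·2·5.67×10⁻⁸) = 3.410×10⁹ K⁴.
T = (3.410×10⁹)^(1/4).

T ≈ 242 K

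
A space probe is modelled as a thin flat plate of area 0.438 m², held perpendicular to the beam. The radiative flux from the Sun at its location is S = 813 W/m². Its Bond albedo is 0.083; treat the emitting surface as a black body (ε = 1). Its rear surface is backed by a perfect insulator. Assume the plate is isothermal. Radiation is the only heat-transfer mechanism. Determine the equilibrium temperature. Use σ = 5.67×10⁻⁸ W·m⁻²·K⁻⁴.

T ≈ 339 K

At equilibrium, absorbed power = emitted power.
Absorbing cross-section = A = 0.4380 m²; emitting surface = A = 0.4380 m² (ratio 1).
(1−a)S·A_cross = εσ·A_surf·T⁴  ⇒  T⁴ = (1−a)S/(1σ).
T⁴ = 0.917·813/(1·5.67×10⁻⁸) = 1.315×10¹⁰ K⁴.
T = (1.315×10¹⁰)^(1/4).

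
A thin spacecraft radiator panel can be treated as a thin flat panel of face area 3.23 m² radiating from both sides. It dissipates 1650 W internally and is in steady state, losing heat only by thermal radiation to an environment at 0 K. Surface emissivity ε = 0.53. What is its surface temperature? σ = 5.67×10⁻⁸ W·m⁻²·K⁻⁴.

T ≈ 304 K

Steady state: internal power = radiated power, P = εσA T⁴.
Radiating area A = 2·3.23 = 6.460 m².
T⁴ = P/(εσA) = 1650/(0.53·5.67×10⁻⁸·6.460) = 8.499×10⁹ K⁴.
T = (8.499×10⁹)^(1/4).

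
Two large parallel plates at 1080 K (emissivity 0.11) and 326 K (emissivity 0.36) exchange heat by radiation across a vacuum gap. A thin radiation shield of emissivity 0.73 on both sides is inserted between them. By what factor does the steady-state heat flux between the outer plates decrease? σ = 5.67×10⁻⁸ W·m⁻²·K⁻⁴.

Without shield: q₀ = σΔ(T⁴)/(1/ε₁+1/ε₂−1) with denominator 10.87.
With shield the two gaps are in series; the resistances add: (1/ε₁+1/ε_s−1)+(1/ε_s+1/ε₂−1) = 9.461+3.148 = 12.61.
Heat-flux ratio q₀/q = 12.61/10.87.

factor ≈ 1.16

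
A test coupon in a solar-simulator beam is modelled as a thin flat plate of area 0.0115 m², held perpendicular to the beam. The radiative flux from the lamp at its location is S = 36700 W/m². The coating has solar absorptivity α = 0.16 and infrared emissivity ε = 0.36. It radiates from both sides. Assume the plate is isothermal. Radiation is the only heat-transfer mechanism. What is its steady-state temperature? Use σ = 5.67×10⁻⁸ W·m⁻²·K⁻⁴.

T ≈ 616 K

At equilibrium, absorbed power = emitted power.
Absorbing cross-section = A = 0.01150 m²; emitting surface = 2A = 0.02300 m² (ratio 2).
αS·A_cross = εσ·A_surf·T⁴  ⇒  T⁴ = αS/(ε·2σ).
T⁴ = 0.160·36700/(0.36·2·5.67×10⁻⁸) = 1.438×10¹¹ K⁴.
T = (1.438×10¹¹)^(1/4).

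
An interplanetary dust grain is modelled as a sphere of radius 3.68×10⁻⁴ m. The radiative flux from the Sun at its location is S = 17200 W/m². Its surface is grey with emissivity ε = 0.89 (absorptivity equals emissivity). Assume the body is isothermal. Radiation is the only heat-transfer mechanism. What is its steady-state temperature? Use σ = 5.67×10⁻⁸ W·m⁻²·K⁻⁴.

T ≈ 525 K

At equilibrium, absorbed power = emitted power.
Absorbing cross-section = πr² = 4.254×10⁻⁷ m²; emitting surface = 4πr² = 1.702×10⁻⁶ m² (ratio 4).
εS·A_cross = εσ·A_surf·T⁴  ⇒  T⁴ = S/(4σ)   (ε cancels).
T⁴ = 17200/(4·5.67×10⁻⁸) = 7.584×10¹⁰ K⁴.
T = (7.584×10¹⁰)^(1/4).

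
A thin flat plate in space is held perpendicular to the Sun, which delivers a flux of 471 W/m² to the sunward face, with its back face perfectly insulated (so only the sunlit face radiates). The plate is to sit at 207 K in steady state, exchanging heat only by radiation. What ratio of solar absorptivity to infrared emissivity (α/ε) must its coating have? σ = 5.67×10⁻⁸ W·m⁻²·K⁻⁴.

Balance: αS·A = εσ·1A·T⁴ ⇒ α/ε = σT⁴/S.
α/ε = 5.67×10⁻⁸·(207)⁴/471 = 5.67×10⁻⁸·1.836×10⁹/471.

α/ε ≈ 0.221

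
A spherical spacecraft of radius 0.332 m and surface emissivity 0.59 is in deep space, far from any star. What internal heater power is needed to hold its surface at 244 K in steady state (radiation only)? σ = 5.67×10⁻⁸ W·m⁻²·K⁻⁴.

P = εσ·4πr²·T⁴.
4πr² = 1.385 m²; T⁴ = 3.545×10⁹ K⁴.
P = 0.59·5.67×10⁻⁸·1.385·3.545×10⁹.

P ≈ 164 W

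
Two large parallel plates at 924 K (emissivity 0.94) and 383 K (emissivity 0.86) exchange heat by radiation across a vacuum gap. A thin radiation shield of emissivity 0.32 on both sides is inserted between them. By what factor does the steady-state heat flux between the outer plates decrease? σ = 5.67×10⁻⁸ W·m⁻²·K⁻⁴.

factor ≈ 5.28

Without shield: q₀ = σΔ(T⁴)/(1/ε₁+1/ε₂−1) with denominator 1.227.
With shield the two gaps are in series; the resistances add: (1/ε₁+1/ε_s−1)+(1/ε_s+1/ε₂−1) = 3.189+3.288 = 6.477.
Heat-flux ratio q₀/q = 6.477/1.227.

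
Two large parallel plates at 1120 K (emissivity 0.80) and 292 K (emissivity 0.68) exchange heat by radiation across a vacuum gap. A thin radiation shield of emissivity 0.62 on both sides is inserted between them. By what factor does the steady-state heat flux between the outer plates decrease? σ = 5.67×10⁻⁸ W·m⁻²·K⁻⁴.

factor ≈ 2.29

Without shield: q₀ = σΔ(T⁴)/(1/ε₁+1/ε₂−1) with denominator 1.721.
With shield the two gaps are in series; the resistances add: (1/ε₁+1/ε_s−1)+(1/ε_s+1/ε₂−1) = 1.863+2.083 = 3.946.
Heat-flux ratio q₀/q = 3.946/1.721.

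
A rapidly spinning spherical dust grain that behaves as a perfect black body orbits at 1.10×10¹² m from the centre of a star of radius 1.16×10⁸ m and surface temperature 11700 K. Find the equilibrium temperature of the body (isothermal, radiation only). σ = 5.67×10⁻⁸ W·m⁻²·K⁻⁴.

T ≈ 85.0 K

The star's surface emits σT_*⁴; at distance d the flux is S = σT_*⁴(R_*/d)².
S = 5.67×10⁻⁸·(11700)⁴·(1.16×10⁸/1.10×10¹²)² = 11.82 W/m².
For an isothermal sphere T⁴ = (1−a)S/(4σ) = 5.210×10⁷ K⁴.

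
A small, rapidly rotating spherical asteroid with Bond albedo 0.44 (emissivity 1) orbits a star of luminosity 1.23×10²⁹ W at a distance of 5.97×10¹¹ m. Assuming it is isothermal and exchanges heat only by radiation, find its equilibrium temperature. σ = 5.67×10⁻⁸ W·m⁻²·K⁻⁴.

T ≈ 510 K

First find the stellar flux at distance d: S = L/(4πd²) = 1.23×10²⁹/(4π·(5.97×10¹¹)²) = 27460 W/m².
For an isothermal sphere, absorbed (1−a)S·πr² = emitted σ·4πr²·T⁴, so T⁴ = (1−a)S/(4σ).
T⁴ = 0.560·27460/(4·5.67×10⁻⁸) = 6.781×10¹⁰ K⁴.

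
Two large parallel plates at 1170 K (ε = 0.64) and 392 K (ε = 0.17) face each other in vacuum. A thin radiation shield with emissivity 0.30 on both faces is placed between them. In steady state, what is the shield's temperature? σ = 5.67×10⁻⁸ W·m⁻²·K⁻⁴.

T_s ≈ 1060 K

In steady state the net flux on the hot side equals that on the cold side.
σ(T₁⁴−T_s⁴)/D₁ = σ(T_s⁴−T₂⁴)/D₂, with D₁ = 1/ε₁+1/ε_s−1 = 3.896, D₂ = 1/ε_s+1/ε₂−1 = 8.216.
Solve for T_s⁴: T_s⁴ = (D₂·T₁⁴ + D₁·T₂⁴)/(D₁+D₂) = 1.279×10¹² K⁴.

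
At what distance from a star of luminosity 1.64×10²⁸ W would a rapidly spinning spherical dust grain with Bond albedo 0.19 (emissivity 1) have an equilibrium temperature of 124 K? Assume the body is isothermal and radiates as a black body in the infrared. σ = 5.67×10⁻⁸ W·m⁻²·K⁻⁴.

For an isothermal black-emitting sphere, (1−a)S·πr² = σ·4πr²·T⁴ ⇒ S = 4σT⁴/(1−a).
S = 4·5.67×10⁻⁸·(124)⁴/0.810 = 66.20 W/m².
Flux falls as S = L/(4πd²), so d = √(L/(4πS)) = √(1.64×10²⁸/(4π·66.20)).

d ≈ 4.44×10¹² m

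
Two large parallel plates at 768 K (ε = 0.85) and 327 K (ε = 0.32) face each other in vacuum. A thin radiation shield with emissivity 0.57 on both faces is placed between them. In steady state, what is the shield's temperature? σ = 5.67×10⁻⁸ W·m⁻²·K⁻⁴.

In steady state the net flux on the hot side equals that on the cold side.
σ(T₁⁴−T_s⁴)/D₁ = σ(T_s⁴−T₂⁴)/D₂, with D₁ = 1/ε₁+1/ε_s−1 = 1.931, D₂ = 1/ε_s+1/ε₂−1 = 3.879.
Solve for T_s⁴: T_s⁴ = (D₂·T₁⁴ + D₁·T₂⁴)/(D₁+D₂) = 2.361×10¹¹ K⁴.

T_s ≈ 697 K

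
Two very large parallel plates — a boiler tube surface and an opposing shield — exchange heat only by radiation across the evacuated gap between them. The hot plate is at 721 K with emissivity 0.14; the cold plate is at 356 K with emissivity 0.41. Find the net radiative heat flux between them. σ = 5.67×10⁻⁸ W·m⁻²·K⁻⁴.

For two infinite grey parallel plates, q = σ(T₁⁴ − T₂⁴)/(1/ε₁ + 1/ε₂ − 1).
T₁⁴ − T₂⁴ = 2.702×10¹¹ − 1.606×10¹⁰ = 2.542×10¹¹ K⁴.
1/ε₁ + 1/ε₂ − 1 = 7.143 + 2.439 − 1 = 8.582.
q = 5.67×10⁻⁸ × 2.542×10¹¹ / 8.582.

q ≈ 1680 W/m²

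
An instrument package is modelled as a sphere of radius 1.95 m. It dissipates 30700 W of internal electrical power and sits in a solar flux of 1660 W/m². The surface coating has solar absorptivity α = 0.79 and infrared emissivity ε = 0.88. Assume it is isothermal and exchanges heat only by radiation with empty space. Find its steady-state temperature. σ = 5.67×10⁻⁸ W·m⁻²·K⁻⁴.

At steady state, absorbed solar power + internal power = radiated power.
Absorbed: α·S·A_cross = 0.79·1660·11.95 = 15670 W (cross-section πr²).
Total input = 15670 + 30700 = 46370 W.
Radiated: εσ·A_surf·T⁴ with A_surf = 4πr² = 47.78 m².
T⁴ = 46370/(0.88·5.67×10⁻⁸·47.78) = 1.945×10¹⁰ K⁴.

T ≈ 373 K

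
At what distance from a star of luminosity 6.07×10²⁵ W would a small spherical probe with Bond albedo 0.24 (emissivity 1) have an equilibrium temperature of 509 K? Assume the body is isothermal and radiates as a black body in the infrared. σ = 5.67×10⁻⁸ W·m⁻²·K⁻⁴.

For an isothermal black-emitting sphere, (1−a)S·πr² = σ·4πr²·T⁴ ⇒ S = 4σT⁴/(1−a).
S = 4·5.67×10⁻⁸·(509)⁴/0.760 = 20030 W/m².
Flux falls as S = L/(4πd²), so d = √(L/(4πS)) = √(6.07×10²⁵/(4π·20030)).

d ≈ 1.55×10¹⁰ m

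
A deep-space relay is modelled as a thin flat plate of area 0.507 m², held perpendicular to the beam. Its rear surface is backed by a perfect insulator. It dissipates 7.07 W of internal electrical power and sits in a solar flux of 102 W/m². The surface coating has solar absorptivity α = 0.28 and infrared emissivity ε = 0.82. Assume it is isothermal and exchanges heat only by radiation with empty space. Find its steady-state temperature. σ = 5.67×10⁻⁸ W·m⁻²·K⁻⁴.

T ≈ 174 K

At steady state, absorbed solar power + internal power = radiated power.
Absorbed: α·S·A_cross = 0.28·102·0.5070 = 14.48 W (cross-section A).
Total input = 14.48 + 7.07 = 21.55 W.
Radiated: εσ·A_surf·T⁴ with A_surf = A = 0.5070 m².
T⁴ = 21.55/(0.82·5.67×10⁻⁸·0.5070) = 9.142×10⁸ K⁴.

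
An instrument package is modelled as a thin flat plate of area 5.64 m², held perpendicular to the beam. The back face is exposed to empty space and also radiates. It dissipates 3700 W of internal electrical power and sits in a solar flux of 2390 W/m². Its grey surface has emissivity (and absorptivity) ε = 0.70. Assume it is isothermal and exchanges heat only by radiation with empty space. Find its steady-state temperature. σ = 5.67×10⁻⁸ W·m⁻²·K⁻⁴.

T ≈ 414 K

At steady state, absorbed solar power + internal power = radiated power.
Absorbed: α·S·A_cross = 0.70·2390·5.640 = 9436 W (cross-section A).
Total input = 9436 + 3700 = 13140 W.
Radiated: εσ·A_surf·T⁴ with A_surf = 2A = 11.28 m².
T⁴ = 13140/(0.70·5.67×10⁻⁸·11.28) = 2.934×10¹⁰ K⁴.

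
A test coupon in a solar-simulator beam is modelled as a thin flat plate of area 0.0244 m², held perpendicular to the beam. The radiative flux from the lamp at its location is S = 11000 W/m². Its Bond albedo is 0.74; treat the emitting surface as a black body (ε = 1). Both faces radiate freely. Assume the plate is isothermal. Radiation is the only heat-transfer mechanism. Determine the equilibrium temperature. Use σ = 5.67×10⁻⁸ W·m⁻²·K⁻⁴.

At equilibrium, absorbed power = emitted power.
Absorbing cross-section = A = 0.02440 m²; emitting surface = 2A = 0.04880 m² (ratio 2).
(1−a)S·A_cross = εσ·A_surf·T⁴  ⇒  T⁴ = (1−a)S/(2σ).
T⁴ = 0.260·11000/(2·5.67×10⁻⁸) = 2.522×10¹⁰ K⁴.
T = (2.522×10¹⁰)^(1/4).

T ≈ 399 K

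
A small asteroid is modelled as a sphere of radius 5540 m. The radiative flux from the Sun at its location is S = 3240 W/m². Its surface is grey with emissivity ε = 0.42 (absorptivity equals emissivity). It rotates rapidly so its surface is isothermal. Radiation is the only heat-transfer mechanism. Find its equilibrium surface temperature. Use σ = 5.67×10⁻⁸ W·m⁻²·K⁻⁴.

T ≈ 346 K

At equilibrium, absorbed power = emitted power.
Absorbing cross-section = πr² = 9.642×10⁷ m²; emitting surface = 4πr² = 3.857×10⁸ m² (ratio 4).
εS·A_cross = εσ·A_surf·T⁴  ⇒  T⁴ = S/(4σ)   (ε cancels).
T⁴ = 3240/(4·5.67×10⁻⁸) = 1.429×10¹⁰ K⁴.
T = (1.429×10¹⁰)^(1/4).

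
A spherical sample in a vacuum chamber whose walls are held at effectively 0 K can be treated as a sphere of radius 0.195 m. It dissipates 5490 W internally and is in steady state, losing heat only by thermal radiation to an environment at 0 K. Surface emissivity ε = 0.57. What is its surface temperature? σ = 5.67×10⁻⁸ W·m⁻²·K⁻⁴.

Steady state: internal power = radiated power, P = εσA T⁴.
Radiating area A = 4πr² = 0.4778 m².
T⁴ = P/(εσA) = 5490/(0.57·5.67×10⁻⁸·0.4778) = 3.555×10¹¹ K⁴.
T = (3.555×10¹¹)^(1/4).

T ≈ 772 K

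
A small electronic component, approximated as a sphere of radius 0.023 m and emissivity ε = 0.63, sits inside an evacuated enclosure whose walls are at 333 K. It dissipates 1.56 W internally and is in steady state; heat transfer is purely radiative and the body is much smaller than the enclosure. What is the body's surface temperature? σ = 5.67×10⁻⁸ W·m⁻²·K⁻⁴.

For a small grey body in a large enclosure, net radiated power = εσA(T⁴ − T_w⁴).
Steady state: P = εσA(T⁴ − T_w⁴) with A = 4πr² = 0.006648 m².
T⁴ = P/(εσA) + T_w⁴ = 1.56/(0.63·5.67×10⁻⁸·0.006648) + (333)⁴
    = 6.570×10⁹ + 1.230×10¹⁰ = 1.887×10¹⁰ K⁴.

T ≈ 371 K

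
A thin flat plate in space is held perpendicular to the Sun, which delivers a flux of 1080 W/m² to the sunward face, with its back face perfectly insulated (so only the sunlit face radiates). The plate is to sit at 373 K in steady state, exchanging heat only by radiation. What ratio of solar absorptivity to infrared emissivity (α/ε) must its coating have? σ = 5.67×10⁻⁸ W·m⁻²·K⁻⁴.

Balance: αS·A = εσ·1A·T⁴ ⇒ α/ε = σT⁴/S.
α/ε = 5.67×10⁻⁸·(373)⁴/1080 = 5.67×10⁻⁸·1.936×10¹⁰/1080.

α/ε ≈ 1.02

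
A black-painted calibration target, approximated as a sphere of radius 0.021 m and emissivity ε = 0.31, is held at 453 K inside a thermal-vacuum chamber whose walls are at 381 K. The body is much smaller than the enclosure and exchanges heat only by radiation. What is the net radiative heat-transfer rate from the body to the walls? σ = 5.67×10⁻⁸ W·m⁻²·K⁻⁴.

P_net ≈ 2.05 W

For a small grey body in a large enclosure: P_net = εσA(T_body⁴ − T_wall⁴).
A = 4πr² = 0.005542 m²; T_body⁴ − T_wall⁴ = 4.211×10¹⁰ − 2.107×10¹⁰ = 2.104×10¹⁰ K⁴.
|P_net| = 0.31·5.67×10⁻⁸·0.005542·2.104×10¹⁰.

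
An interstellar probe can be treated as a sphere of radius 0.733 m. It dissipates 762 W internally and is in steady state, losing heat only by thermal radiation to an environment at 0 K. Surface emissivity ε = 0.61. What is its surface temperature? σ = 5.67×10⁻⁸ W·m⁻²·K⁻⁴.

Steady state: internal power = radiated power, P = εσA T⁴.
Radiating area A = 4πr² = 6.752 m².
T⁴ = P/(εσA) = 762/(0.61·5.67×10⁻⁸·6.752) = 3.263×10⁹ K⁴.
T = (3.263×10⁹)^(1/4).

T ≈ 239 K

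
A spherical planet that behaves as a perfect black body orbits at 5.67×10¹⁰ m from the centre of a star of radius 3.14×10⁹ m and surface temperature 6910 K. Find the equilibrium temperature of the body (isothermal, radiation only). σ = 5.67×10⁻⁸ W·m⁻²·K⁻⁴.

The star's surface emits σT_*⁴; at distance d the flux is S = σT_*⁴(R_*/d)².
S = 5.67×10⁻⁸·(6910)⁴·(3.14×10⁹/5.67×10¹⁰)² = 3.965×10⁵ W/m².
For an isothermal sphere T⁴ = (1−a)S/(4σ) = 1.748×10¹² K⁴.

T ≈ 1150 K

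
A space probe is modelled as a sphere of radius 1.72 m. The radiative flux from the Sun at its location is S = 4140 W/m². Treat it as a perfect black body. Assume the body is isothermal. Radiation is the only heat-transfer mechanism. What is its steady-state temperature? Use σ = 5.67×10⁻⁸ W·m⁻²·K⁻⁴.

At equilibrium, absorbed power = emitted power.
Absorbing cross-section = πr² = 9.294 m²; emitting surface = 4πr² = 37.18 m² (ratio 4).
S·A_cross = εσ·A_surf·T⁴  ⇒  T⁴ = S/(4σ).
T⁴ = 1.00·4140/(4·5.67×10⁻⁸) = 1.825×10¹⁰ K⁴.
T = (1.825×10¹⁰)^(1/4).

T ≈ 368 K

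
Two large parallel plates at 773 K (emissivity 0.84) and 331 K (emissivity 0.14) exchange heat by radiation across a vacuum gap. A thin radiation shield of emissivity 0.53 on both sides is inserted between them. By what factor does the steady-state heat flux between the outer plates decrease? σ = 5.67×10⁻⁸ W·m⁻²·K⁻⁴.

Without shield: q₀ = σΔ(T⁴)/(1/ε₁+1/ε₂−1) with denominator 7.333.
With shield the two gaps are in series; the resistances add: (1/ε₁+1/ε_s−1)+(1/ε_s+1/ε₂−1) = 2.077+8.030 = 10.11.
Heat-flux ratio q₀/q = 10.11/7.333.

factor ≈ 1.38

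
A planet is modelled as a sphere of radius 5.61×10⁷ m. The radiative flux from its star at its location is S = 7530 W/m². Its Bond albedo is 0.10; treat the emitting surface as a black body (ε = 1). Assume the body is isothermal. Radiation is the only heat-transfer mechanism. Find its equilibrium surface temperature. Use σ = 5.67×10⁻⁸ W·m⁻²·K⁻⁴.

T ≈ 416 K

At equilibrium, absorbed power = emitted power.
Absorbing cross-section = πr² = 9.887×10¹⁵ m²; emitting surface = 4πr² = 3.955×10¹⁶ m² (ratio 4).
(1−a)S·A_cross = εσ·A_surf·T⁴  ⇒  T⁴ = (1−a)S/(4σ).
T⁴ = 0.900·7530/(4·5.67×10⁻⁸) = 2.988×10¹⁰ K⁴.
T = (2.988×10¹⁰)^(1/4).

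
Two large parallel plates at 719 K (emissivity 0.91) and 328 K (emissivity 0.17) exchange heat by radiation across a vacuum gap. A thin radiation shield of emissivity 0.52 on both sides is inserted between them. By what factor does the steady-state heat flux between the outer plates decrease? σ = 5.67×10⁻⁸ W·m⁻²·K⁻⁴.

Without shield: q₀ = σΔ(T⁴)/(1/ε₁+1/ε₂−1) with denominator 5.981.
With shield the two gaps are in series; the resistances add: (1/ε₁+1/ε_s−1)+(1/ε_s+1/ε₂−1) = 2.022+6.805 = 8.827.
Heat-flux ratio q₀/q = 8.827/5.981.

factor ≈ 1.48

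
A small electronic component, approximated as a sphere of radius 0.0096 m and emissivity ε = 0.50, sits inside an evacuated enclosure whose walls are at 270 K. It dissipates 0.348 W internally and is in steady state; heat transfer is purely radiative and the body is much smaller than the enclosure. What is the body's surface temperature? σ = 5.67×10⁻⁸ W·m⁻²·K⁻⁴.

For a small grey body in a large enclosure, net radiated power = εσA(T⁴ − T_w⁴).
Steady state: P = εσA(T⁴ − T_w⁴) with A = 4πr² = 0.001158 m².
T⁴ = P/(εσA) + T_w⁴ = 0.348/(0.50·5.67×10⁻⁸·0.001158) + (270)⁴
    = 1.060×10¹⁰ + 5.314×10⁹ = 1.591×10¹⁰ K⁴.

T ≈ 355 K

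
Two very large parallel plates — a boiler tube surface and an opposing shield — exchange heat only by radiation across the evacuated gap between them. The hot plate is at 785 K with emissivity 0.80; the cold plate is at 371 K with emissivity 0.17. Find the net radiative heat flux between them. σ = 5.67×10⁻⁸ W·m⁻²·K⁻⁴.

For two infinite grey parallel plates, q = σ(T₁⁴ − T₂⁴)/(1/ε₁ + 1/ε₂ − 1).
T₁⁴ − T₂⁴ = 3.797×10¹¹ − 1.895×10¹⁰ = 3.608×10¹¹ K⁴.
1/ε₁ + 1/ε₂ − 1 = 1.250 + 5.882 − 1 = 6.132.
q = 5.67×10⁻⁸ × 3.608×10¹¹ / 6.132.

q ≈ 3340 W/m²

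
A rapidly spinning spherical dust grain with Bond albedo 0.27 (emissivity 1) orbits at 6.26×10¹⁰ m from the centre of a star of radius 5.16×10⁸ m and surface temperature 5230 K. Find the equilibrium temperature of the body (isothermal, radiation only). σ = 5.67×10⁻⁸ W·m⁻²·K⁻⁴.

The star's surface emits σT_*⁴; at distance d the flux is S = σT_*⁴(R_*/d)².
S = 5.67×10⁻⁸·(5230)⁴·(5.16×10⁸/6.26×10¹⁰)² = 2882 W/m².
For an isothermal sphere T⁴ = (1−a)S/(4σ) = 9.277×10⁹ K⁴.

T ≈ 310 K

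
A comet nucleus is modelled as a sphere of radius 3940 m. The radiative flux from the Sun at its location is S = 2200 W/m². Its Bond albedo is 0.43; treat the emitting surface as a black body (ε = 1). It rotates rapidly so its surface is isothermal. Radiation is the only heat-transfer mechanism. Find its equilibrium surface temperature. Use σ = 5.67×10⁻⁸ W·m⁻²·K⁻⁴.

T ≈ 273 K

At equilibrium, absorbed power = emitted power.
Absorbing cross-section = πr² = 4.877×10⁷ m²; emitting surface = 4πr² = 1.951×10⁸ m² (ratio 4).
(1−a)S·A_cross = εσ·A_surf·T⁴  ⇒  T⁴ = (1−a)S/(4σ).
T⁴ = 0.570·2200/(4·5.67×10⁻⁸) = 5.529×10⁹ K⁴.
T = (5.529×10⁹)^(1/4).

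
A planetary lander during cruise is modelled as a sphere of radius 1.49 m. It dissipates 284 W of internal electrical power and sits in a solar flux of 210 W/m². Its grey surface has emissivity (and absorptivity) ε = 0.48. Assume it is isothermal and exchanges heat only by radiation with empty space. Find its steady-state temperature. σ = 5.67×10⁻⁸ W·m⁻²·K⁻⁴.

At steady state, absorbed solar power + internal power = radiated power.
Absorbed: α·S·A_cross = 0.48·210·6.975 = 703.0 W (cross-section πr²).
Total input = 703.0 + 284 = 987.0 W.
Radiated: εσ·A_surf·T⁴ with A_surf = 4πr² = 27.90 m².
T⁴ = 987.0/(0.48·5.67×10⁻⁸·27.90) = 1.300×10⁹ K⁴.

T ≈ 190 K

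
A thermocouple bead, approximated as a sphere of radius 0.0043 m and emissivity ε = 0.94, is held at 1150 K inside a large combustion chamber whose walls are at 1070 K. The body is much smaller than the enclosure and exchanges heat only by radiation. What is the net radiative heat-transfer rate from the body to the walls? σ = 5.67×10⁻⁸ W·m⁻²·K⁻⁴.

P_net ≈ 5.43 W

For a small grey body in a large enclosure: P_net = εσA(T_body⁴ − T_wall⁴).
A = 4πr² = 2.324×10⁻⁴ m²; T_body⁴ − T_wall⁴ = 1.749×10¹² − 1.311×10¹² = 4.382×10¹¹ K⁴.
|P_net| = 0.94·5.67×10⁻⁸·2.324×10⁻⁴·4.382×10¹¹.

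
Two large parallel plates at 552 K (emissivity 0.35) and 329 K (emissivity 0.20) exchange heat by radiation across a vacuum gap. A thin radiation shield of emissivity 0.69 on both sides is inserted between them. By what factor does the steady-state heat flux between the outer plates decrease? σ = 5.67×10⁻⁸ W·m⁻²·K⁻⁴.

factor ≈ 1.28

Without shield: q₀ = σΔ(T⁴)/(1/ε₁+1/ε₂−1) with denominator 6.857.
With shield the two gaps are in series; the resistances add: (1/ε₁+1/ε_s−1)+(1/ε_s+1/ε₂−1) = 3.306+5.449 = 8.756.
Heat-flux ratio q₀/q = 8.756/6.857.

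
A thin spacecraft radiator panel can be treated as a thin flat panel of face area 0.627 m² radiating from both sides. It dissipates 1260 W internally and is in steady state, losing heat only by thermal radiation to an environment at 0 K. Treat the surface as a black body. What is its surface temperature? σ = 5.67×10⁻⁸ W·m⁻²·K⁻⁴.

Steady state: internal power = radiated power, P = εσA T⁴.
Radiating area A = 2·0.627 = 1.254 m².
T⁴ = P/(εσA) = 1260/(1.0·5.67×10⁻⁸·1.254) = 1.772×10¹⁰ K⁴.
T = (1.772×10¹⁰)^(1/4).

T ≈ 365 K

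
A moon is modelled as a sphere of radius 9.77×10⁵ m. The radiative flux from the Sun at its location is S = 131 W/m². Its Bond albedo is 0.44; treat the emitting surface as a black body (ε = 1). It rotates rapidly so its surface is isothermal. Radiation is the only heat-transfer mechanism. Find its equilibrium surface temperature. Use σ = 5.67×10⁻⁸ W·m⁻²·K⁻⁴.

T ≈ 134 K

At equilibrium, absorbed power = emitted power.
Absorbing cross-section = πr² = 2.999×10¹² m²; emitting surface = 4πr² = 1.199×10¹³ m² (ratio 4).
(1−a)S·A_cross = εσ·A_surf·T⁴  ⇒  T⁴ = (1−a)S/(4σ).
T⁴ = 0.560·131/(4·5.67×10⁻⁸) = 3.235×10⁸ K⁴.
T = (3.235×10⁸)^(1/4).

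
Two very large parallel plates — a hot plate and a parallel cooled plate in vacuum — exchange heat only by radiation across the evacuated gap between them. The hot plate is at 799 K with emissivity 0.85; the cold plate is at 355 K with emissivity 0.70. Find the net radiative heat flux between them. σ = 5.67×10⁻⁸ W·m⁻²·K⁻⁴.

For two infinite grey parallel plates, q = σ(T₁⁴ − T₂⁴)/(1/ε₁ + 1/ε₂ − 1).
T₁⁴ − T₂⁴ = 4.076×10¹¹ − 1.588×10¹⁰ = 3.917×10¹¹ K⁴.
1/ε₁ + 1/ε₂ − 1 = 1.176 + 1.429 − 1 = 1.605.
q = 5.67×10⁻⁸ × 3.917×10¹¹ / 1.605.

q ≈ 13800 W/m²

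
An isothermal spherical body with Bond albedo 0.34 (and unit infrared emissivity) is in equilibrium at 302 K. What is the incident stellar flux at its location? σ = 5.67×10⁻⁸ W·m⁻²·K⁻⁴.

(1−a)S·πr² = σ·4πr²·T⁴ ⇒ S = 4σT⁴/(1−a).
S = 4·5.67×10⁻⁸·8.318×10⁹/0.660.

S ≈ 2860 W/m²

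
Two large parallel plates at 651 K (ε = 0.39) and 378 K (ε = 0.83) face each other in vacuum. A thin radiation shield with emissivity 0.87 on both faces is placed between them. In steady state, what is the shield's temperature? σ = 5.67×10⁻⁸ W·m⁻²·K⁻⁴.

T_s ≈ 521 K

In steady state the net flux on the hot side equals that on the cold side.
σ(T₁⁴−T_s⁴)/D₁ = σ(T_s⁴−T₂⁴)/D₂, with D₁ = 1/ε₁+1/ε_s−1 = 2.714, D₂ = 1/ε_s+1/ε₂−1 = 1.354.
Solve for T_s⁴: T_s⁴ = (D₂·T₁⁴ + D₁·T₂⁴)/(D₁+D₂) = 7.341×10¹⁰ K⁴.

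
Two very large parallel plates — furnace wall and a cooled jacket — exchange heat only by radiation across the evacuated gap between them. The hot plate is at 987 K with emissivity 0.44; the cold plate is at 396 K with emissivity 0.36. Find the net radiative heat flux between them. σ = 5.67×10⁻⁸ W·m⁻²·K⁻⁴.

For two infinite grey parallel plates, q = σ(T₁⁴ − T₂⁴)/(1/ε₁ + 1/ε₂ − 1).
T₁⁴ − T₂⁴ = 9.490×10¹¹ − 2.459×10¹⁰ = 9.244×10¹¹ K⁴.
1/ε₁ + 1/ε₂ − 1 = 2.273 + 2.778 − 1 = 4.051.
q = 5.67×10⁻⁸ × 9.244×10¹¹ / 4.051.

q ≈ 12900 W/m²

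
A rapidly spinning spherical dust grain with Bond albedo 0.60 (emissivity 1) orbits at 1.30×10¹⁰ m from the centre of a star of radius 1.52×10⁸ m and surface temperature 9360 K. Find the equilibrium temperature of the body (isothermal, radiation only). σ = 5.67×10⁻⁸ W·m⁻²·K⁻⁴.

The star's surface emits σT_*⁴; at distance d the flux is S = σT_*⁴(R_*/d)².
S = 5.67×10⁻⁸·(9360)⁴·(1.52×10⁸/1.30×10¹⁰)² = 59500 W/m².
For an isothermal sphere T⁴ = (1−a)S/(4σ) = 1.049×10¹¹ K⁴.

T ≈ 569 K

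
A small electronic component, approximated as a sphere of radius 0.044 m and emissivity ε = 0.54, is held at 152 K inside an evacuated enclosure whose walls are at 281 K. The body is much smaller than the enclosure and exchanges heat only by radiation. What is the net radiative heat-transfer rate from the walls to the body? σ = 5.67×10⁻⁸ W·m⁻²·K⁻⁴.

P_net ≈ 4.25 W

For a small grey body in a large enclosure: P_net = εσA(T_body⁴ − T_wall⁴).
A = 4πr² = 0.02433 m²; T_body⁴ − T_wall⁴ = 5.338×10⁸ − 6.235×10⁹ = -5.701×10⁹ K⁴.
|P_net| = 0.54·5.67×10⁻⁸·0.02433·5.701×10⁹.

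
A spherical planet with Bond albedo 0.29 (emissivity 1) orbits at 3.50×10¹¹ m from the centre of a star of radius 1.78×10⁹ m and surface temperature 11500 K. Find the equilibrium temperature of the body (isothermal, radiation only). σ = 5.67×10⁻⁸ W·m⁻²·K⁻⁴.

The star's surface emits σT_*⁴; at distance d the flux is S = σT_*⁴(R_*/d)².
S = 5.67×10⁻⁸·(11500)⁴·(1.78×10⁹/3.50×10¹¹)² = 25650 W/m².
For an isothermal sphere T⁴ = (1−a)S/(4σ) = 8.030×10¹⁰ K⁴.

T ≈ 532 K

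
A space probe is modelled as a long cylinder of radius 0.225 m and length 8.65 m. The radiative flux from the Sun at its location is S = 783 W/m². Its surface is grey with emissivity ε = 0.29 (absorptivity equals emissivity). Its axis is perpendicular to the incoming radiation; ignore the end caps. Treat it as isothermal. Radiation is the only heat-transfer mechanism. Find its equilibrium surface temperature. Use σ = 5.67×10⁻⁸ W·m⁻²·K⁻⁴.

T ≈ 257 K

At equilibrium, absorbed power = emitted power.
Absorbing cross-section = 2rL = 3.893 m²; emitting surface = 2πrL = 12.23 m² (ratio π).
εS·A_cross = εσ·A_surf·T⁴  ⇒  T⁴ = S/(πσ)   (ε cancels).
T⁴ = 783/(π·5.67×10⁻⁸) = 4.396×10⁹ K⁴.
T = (4.396×10⁹)^(1/4).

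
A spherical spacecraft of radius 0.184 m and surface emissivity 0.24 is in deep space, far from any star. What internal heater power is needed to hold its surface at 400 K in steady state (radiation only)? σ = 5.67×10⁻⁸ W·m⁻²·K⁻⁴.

P ≈ 148 W

P = εσ·4πr²·T⁴.
4πr² = 0.4254 m²; T⁴ = 2.560×10¹⁰ K⁴.
P = 0.24·5.67×10⁻⁸·0.4254·2.560×10¹⁰.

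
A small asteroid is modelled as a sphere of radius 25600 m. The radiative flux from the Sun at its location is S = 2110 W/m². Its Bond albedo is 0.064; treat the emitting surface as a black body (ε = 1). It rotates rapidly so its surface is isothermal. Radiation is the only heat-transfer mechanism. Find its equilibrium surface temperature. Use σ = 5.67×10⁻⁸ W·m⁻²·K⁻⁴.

At equilibrium, absorbed power = emitted power.
Absorbing cross-section = πr² = 2.059×10⁹ m²; emitting surface = 4πr² = 8.235×10⁹ m² (ratio 4).
(1−a)S·A_cross = εσ·A_surf·T⁴  ⇒  T⁴ = (1−a)S/(4σ).
T⁴ = 0.936·2110/(4·5.67×10⁻⁸) = 8.708×10⁹ K⁴.
T = (8.708×10⁹)^(1/4).

T ≈ 305 K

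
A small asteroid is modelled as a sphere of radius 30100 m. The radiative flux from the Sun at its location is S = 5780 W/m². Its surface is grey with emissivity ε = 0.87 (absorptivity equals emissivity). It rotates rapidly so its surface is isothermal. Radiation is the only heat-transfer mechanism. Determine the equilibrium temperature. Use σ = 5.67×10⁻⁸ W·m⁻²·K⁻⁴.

At equilibrium, absorbed power = emitted power.
Absorbing cross-section = πr² = 2.846×10⁹ m²; emitting surface = 4πr² = 1.139×10¹⁰ m² (ratio 4).
εS·A_cross = εσ·A_surf·T⁴  ⇒  T⁴ = S/(4σ)   (ε cancels).
T⁴ = 5780/(4·5.67×10⁻⁸) = 2.549×10¹⁰ K⁴.
T = (2.549×10¹⁰)^(1/4).

T ≈ 400 K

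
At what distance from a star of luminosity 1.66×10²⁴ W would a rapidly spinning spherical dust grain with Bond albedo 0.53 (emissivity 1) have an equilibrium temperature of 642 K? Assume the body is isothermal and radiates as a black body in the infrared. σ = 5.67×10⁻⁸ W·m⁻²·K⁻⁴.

d ≈ 1.27×10⁹ m

For an isothermal black-emitting sphere, (1−a)S·πr² = σ·4πr²·T⁴ ⇒ S = 4σT⁴/(1−a).
S = 4·5.67×10⁻⁸·(642)⁴/0.470 = 81980 W/m².
Flux falls as S = L/(4πd²), so d = √(L/(4πS)) = √(1.66×10²⁴/(4π·81980)).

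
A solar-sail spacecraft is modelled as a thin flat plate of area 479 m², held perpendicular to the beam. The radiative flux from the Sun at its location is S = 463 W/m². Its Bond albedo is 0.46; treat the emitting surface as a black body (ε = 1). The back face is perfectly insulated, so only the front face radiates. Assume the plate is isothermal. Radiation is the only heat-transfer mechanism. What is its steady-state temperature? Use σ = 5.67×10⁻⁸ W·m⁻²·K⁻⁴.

At equilibrium, absorbed power = emitted power.
Absorbing cross-section = A = 479.0 m²; emitting surface = A = 479.0 m² (ratio 1).
(1−a)S·A_cross = εσ·A_surf·T⁴  ⇒  T⁴ = (1−a)S/(1σ).
T⁴ = 0.540·463/(1·5.67×10⁻⁸) = 4.410×10⁹ K⁴.
T = (4.410×10⁹)^(1/4).

T ≈ 258 K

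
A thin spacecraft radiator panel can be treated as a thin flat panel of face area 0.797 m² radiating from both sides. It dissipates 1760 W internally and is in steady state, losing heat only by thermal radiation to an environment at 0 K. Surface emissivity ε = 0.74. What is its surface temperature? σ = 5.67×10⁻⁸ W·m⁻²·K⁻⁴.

T ≈ 403 K

Steady state: internal power = radiated power, P = εσA T⁴.
Radiating area A = 2·0.797 = 1.594 m².
T⁴ = P/(εσA) = 1760/(0.74·5.67×10⁻⁸·1.594) = 2.632×10¹⁰ K⁴.
T = (2.632×10¹⁰)^(1/4).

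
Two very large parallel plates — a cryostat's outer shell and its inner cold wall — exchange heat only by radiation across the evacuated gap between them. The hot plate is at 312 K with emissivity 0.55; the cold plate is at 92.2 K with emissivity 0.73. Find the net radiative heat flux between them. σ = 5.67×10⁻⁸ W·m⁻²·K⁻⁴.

For two infinite grey parallel plates, q = σ(T₁⁴ − T₂⁴)/(1/ε₁ + 1/ε₂ − 1).
T₁⁴ − T₂⁴ = 9.476×10⁹ − 7.226×10⁷ = 9.404×10⁹ K⁴.
1/ε₁ + 1/ε₂ − 1 = 1.818 + 1.370 − 1 = 2.188.
q = 5.67×10⁻⁸ × 9.404×10⁹ / 2.188.

q ≈ 244 W/m²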